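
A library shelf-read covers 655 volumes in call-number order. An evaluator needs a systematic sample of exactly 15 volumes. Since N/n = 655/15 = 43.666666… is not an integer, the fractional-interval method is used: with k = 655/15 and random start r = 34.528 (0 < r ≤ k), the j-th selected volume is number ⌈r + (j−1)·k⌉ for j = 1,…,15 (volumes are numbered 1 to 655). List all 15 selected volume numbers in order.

35, 79, 122, 166, 210, 253, 297, 341, 384, 428, 472, 515, 559, 603, 646

j=1: r + 0k = 34.528 → ⌈·⌉ = 35
j=2: r + 1k = 78.194666… → ⌈·⌉ = 79
j=3: r + 2k = 121.861333… → ⌈·⌉ = 122
j=4: r + 3k = 165.528 → ⌈·⌉ = 166
j=5: r + 4k = 209.194666… → ⌈·⌉ = 210
j=6: r + 5k = 252.861333… → ⌈·⌉ = 253
j=7: r + 6k = 296.528 → ⌈·⌉ = 297
j=8: r + 7k = 340.194666… → ⌈·⌉ = 341
j=9: r + 8k = 383.861333… → ⌈·⌉ = 384
j=10: r + 9k = 427.528 → ⌈·⌉ = 428
j=11: r + 10k = 471.194666… → ⌈·⌉ = 472
j=12: r + 11k = 514.861333… → ⌈·⌉ = 515
j=13: r + 12k = 558.528 → ⌈·⌉ = 559
j=14: r + 13k = 602.194666… → ⌈·⌉ = 603
j=15: r + 14k = 645.861333… → ⌈·⌉ = 646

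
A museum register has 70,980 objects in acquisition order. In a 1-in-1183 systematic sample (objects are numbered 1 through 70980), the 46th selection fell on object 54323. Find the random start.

1088

k = 1183
r = 54323 − (46−1)×1183 = 54323 − 53235 = 1088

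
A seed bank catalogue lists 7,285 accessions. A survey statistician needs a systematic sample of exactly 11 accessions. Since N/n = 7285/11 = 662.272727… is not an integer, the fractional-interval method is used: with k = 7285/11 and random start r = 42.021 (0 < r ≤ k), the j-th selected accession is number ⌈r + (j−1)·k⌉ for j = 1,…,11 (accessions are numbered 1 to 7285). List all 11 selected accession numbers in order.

j=1: r + 0k = 42.021 → ⌈·⌉ = 43
j=2: r + 1k = 704.293727… → ⌈·⌉ = 705
j=3: r + 2k = 1366.566454… → ⌈·⌉ = 1367
j=4: r + 3k = 2028.839181… → ⌈·⌉ = 2029
j=5: r + 4k = 2691.111909… → ⌈·⌉ = 2692
j=6: r + 5k = 3353.384636… → ⌈·⌉ = 3354
j=7: r + 6k = 4015.657363… → ⌈·⌉ = 4016
j=8: r + 7k = 4677.930090… → ⌈·⌉ = 4678
j=9: r + 8k = 5340.202818… → ⌈·⌉ = 5341
j=10: r + 9k = 6002.475545… → ⌈·⌉ = 6003
j=11: r + 10k = 6664.748272… → ⌈·⌉ = 6665

43, 705, 1367, 2029, 2692, 3354, 4016, 4678, 5341, 6003, 6665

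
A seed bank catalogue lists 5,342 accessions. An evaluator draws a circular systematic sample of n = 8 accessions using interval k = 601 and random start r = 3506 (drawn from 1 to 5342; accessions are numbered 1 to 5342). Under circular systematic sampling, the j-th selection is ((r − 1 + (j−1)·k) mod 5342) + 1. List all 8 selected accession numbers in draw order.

3506, 4107, 4708, 5309, 568, 1169, 1770, 2371

Selection 1: 3506
Selection 2: 3506 + 601 = 4107
Selection 3: 4107 + 601 = 4708
Selection 4: 4708 + 601 = 5309
Selection 5: 5309 + 601 = 5910 → 5910 − 5342 = 568
Selection 6: 568 + 601 = 1169
Selection 7: 1169 + 601 = 1770
Selection 8: 1770 + 601 = 2371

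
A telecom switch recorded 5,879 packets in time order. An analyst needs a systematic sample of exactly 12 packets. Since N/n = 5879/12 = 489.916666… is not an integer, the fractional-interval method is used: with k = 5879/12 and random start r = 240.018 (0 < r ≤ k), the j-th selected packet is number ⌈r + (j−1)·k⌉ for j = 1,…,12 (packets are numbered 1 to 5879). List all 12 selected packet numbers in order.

241, 730, 1220, 1710, 2200, 2690, 3180, 3670, 4160, 4650, 5140, 5630

j=1: r + 0k = 240.018 → ⌈·⌉ = 241
j=2: r + 1k = 729.934666… → ⌈·⌉ = 730
j=3: r + 2k = 1219.851333… → ⌈·⌉ = 1220
j=4: r + 3k = 1709.768 → ⌈·⌉ = 1710
j=5: r + 4k = 2199.684666… → ⌈·⌉ = 2200
j=6: r + 5k = 2689.601333… → ⌈·⌉ = 2690
j=7: r + 6k = 3179.518 → ⌈·⌉ = 3180
j=8: r + 7k = 3669.434666… → ⌈·⌉ = 3670
j=9: r + 8k = 4159.351333… → ⌈·⌉ = 4160
j=10: r + 9k = 4649.268 → ⌈·⌉ = 4650
j=11: r + 10k = 5139.184666… → ⌈·⌉ = 5140
j=12: r + 11k = 5629.101333… → ⌈·⌉ = 5630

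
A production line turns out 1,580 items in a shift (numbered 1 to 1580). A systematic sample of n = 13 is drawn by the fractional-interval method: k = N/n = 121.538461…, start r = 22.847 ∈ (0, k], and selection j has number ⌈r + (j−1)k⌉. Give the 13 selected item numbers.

j=1: r + 0k = 22.847 → ⌈·⌉ = 23
j=2: r + 1k = 144.385461… → ⌈·⌉ = 145
j=3: r + 2k = 265.923923… → ⌈·⌉ = 266
j=4: r + 3k = 387.462384… → ⌈·⌉ = 388
j=5: r + 4k = 509.000846… → ⌈·⌉ = 510
j=6: r + 5k = 630.539307… → ⌈·⌉ = 631
j=7: r + 6k = 752.077769… → ⌈·⌉ = 753
j=8: r + 7k = 873.616230… → ⌈·⌉ = 874
j=9: r + 8k = 995.154692… → ⌈·⌉ = 996
j=10: r + 9k = 1116.693153… → ⌈·⌉ = 1117
j=11: r + 10k = 1238.231615… → ⌈·⌉ = 1239
j=12: r + 11k = 1359.770076… → ⌈·⌉ = 1360
j=13: r + 12k = 1481.308538… → ⌈·⌉ = 1482

23, 145, 266, 388, 510, 631, 753, 874, 996, 1117, 1239, 1360, 1482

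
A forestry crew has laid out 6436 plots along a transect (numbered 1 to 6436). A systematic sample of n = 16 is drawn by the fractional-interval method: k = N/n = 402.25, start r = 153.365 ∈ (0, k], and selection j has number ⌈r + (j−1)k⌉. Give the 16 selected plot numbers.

154, 556, 958, 1361, 1763, 2165, 2567, 2970, 3372, 3774, 4176, 4579, 4981, 5383, 5785, 6188

j=1: r + 0k = 153.365 → ⌈·⌉ = 154
j=2: r + 1k = 555.615 → ⌈·⌉ = 556
j=3: r + 2k = 957.865 → ⌈·⌉ = 958
j=4: r + 3k = 1360.115 → ⌈·⌉ = 1361
j=5: r + 4k = 1762.365 → ⌈·⌉ = 1763
j=6: r + 5k = 2164.615 → ⌈·⌉ = 2165
j=7: r + 6k = 2566.865 → ⌈·⌉ = 2567
j=8: r + 7k = 2969.115 → ⌈·⌉ = 2970
j=9: r + 8k = 3371.365 → ⌈·⌉ = 3372
j=10: r + 9k = 3773.615 → ⌈·⌉ = 3774
j=11: r + 10k = 4175.865 → ⌈·⌉ = 4176
j=12: r + 11k = 4578.115 → ⌈·⌉ = 4579
j=13: r + 12k = 4980.365 → ⌈·⌉ = 4981
j=14: r + 13k = 5382.615 → ⌈·⌉ = 5383
j=15: r + 14k = 5784.865 → ⌈·⌉ = 5785
j=16: r + 15k = 6187.115 → ⌈·⌉ = 6188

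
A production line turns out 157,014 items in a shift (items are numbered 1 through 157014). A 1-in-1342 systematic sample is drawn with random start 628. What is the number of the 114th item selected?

k = 1342
114th selection = r + (114−1)·k = 628 + 113×1342 = 628 + 151646 = 152274

152274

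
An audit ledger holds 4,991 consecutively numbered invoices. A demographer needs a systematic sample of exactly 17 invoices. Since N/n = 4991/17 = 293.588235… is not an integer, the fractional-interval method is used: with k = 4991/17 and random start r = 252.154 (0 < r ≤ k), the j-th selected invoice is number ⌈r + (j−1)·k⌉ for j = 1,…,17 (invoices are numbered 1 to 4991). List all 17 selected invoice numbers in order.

j=1: r + 0k = 252.154 → ⌈·⌉ = 253
j=2: r + 1k = 545.742235… → ⌈·⌉ = 546
j=3: r + 2k = 839.330470… → ⌈·⌉ = 840
j=4: r + 3k = 1132.918705… → ⌈·⌉ = 1133
j=5: r + 4k = 1426.506941… → ⌈·⌉ = 1427
j=6: r + 5k = 1720.095176… → ⌈·⌉ = 1721
j=7: r + 6k = 2013.683411… → ⌈·⌉ = 2014
j=8: r + 7k = 2307.271647… → ⌈·⌉ = 2308
j=9: r + 8k = 2600.859882… → ⌈·⌉ = 2601
j=10: r + 9k = 2894.448117… → ⌈·⌉ = 2895
j=11: r + 10k = 3188.036352… → ⌈·⌉ = 3189
j=12: r + 11k = 3481.624588… → ⌈·⌉ = 3482
j=13: r + 12k = 3775.212823… → ⌈·⌉ = 3776
j=14: r + 13k = 4068.801058… → ⌈·⌉ = 4069
j=15: r + 14k = 4362.389294… → ⌈·⌉ = 4363
j=16: r + 15k = 4655.977529… → ⌈·⌉ = 4656
j=17: r + 16k = 4949.565764… → ⌈·⌉ = 4950

253, 546, 840, 1133, 1427, 1721, 2014, 2308, 2601, 2895, 3189, 3482, 3776, 4069, 4363, 4656, 4950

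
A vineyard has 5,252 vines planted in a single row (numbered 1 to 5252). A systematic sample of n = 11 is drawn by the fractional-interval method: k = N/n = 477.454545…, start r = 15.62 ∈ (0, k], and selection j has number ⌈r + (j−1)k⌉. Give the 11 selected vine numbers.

j=1: r + 0k = 15.62 → ⌈·⌉ = 16
j=2: r + 1k = 493.074545… → ⌈·⌉ = 494
j=3: r + 2k = 970.529090… → ⌈·⌉ = 971
j=4: r + 3k = 1447.983636… → ⌈·⌉ = 1448
j=5: r + 4k = 1925.438181… → ⌈·⌉ = 1926
j=6: r + 5k = 2402.892727… → ⌈·⌉ = 2403
j=7: r + 6k = 2880.347272… → ⌈·⌉ = 2881
j=8: r + 7k = 3357.801818… → ⌈·⌉ = 3358
j=9: r + 8k = 3835.256363… → ⌈·⌉ = 3836
j=10: r + 9k = 4312.710909… → ⌈·⌉ = 4313
j=11: r + 10k = 4790.165454… → ⌈·⌉ = 4791

16, 494, 971, 1448, 1926, 2403, 2881, 3358, 3836, 4313, 4791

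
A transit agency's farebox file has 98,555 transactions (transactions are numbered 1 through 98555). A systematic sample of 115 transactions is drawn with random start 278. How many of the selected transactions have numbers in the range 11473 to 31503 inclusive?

k = 98555/115 = 857
First selection ≥ 11473: 278 + ⌈(11473−278)/857⌉·857 = 278 + 14×857 = 12276
Last selection ≤ 31503: 278 + ⌊(31503−278)/857⌋·857 = 278 + 36×857 = 31130
Count = 36 − 14 + 1 = 23

23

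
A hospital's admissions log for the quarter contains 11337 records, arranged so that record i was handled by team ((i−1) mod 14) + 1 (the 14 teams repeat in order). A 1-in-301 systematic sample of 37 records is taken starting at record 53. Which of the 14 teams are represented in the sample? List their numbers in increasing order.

4, 11

Consecutive selections differ by k = 301, so their team numbers differ by 301 mod 14 = 7.
gcd(301, 14) = 7, so the sample visits 14/7 = 2 distinct residues mod 14.
Start 53 is team 11; the teams hit are 4, 11.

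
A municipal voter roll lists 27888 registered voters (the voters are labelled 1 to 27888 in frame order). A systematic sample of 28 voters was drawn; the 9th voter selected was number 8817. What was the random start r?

849

k = 27888/28 = 996
r = 8817 − (9−1)×996 = 8817 − 7968 = 849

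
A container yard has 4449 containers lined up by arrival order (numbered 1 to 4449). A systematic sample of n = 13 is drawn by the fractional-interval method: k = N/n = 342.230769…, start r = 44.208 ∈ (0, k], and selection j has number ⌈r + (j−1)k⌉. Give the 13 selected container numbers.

45, 387, 729, 1071, 1414, 1756, 2098, 2440, 2783, 3125, 3467, 3809, 4151

j=1: r + 0k = 44.208 → ⌈·⌉ = 45
j=2: r + 1k = 386.438769… → ⌈·⌉ = 387
j=3: r + 2k = 728.669538… → ⌈·⌉ = 729
j=4: r + 3k = 1070.900307… → ⌈·⌉ = 1071
j=5: r + 4k = 1413.131076… → ⌈·⌉ = 1414
j=6: r + 5k = 1755.361846… → ⌈·⌉ = 1756
j=7: r + 6k = 2097.592615… → ⌈·⌉ = 2098
j=8: r + 7k = 2439.823384… → ⌈·⌉ = 2440
j=9: r + 8k = 2782.054153… → ⌈·⌉ = 2783
j=10: r + 9k = 3124.284923… → ⌈·⌉ = 3125
j=11: r + 10k = 3466.515692… → ⌈·⌉ = 3467
j=12: r + 11k = 3808.746461… → ⌈·⌉ = 3809
j=13: r + 12k = 4150.977230… → ⌈·⌉ = 4151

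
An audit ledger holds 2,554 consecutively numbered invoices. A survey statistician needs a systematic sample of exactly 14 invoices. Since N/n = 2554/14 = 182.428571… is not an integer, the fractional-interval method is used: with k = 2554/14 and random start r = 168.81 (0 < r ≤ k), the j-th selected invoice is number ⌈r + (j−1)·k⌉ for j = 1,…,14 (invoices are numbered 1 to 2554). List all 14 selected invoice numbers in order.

j=1: r + 0k = 168.81 → ⌈·⌉ = 169
j=2: r + 1k = 351.238571… → ⌈·⌉ = 352
j=3: r + 2k = 533.667142… → ⌈·⌉ = 534
j=4: r + 3k = 716.095714… → ⌈·⌉ = 717
j=5: r + 4k = 898.524285… → ⌈·⌉ = 899
j=6: r + 5k = 1080.952857… → ⌈·⌉ = 1081
j=7: r + 6k = 1263.381428… → ⌈·⌉ = 1264
j=8: r + 7k = 1445.81 → ⌈·⌉ = 1446
j=9: r + 8k = 1628.238571… → ⌈·⌉ = 1629
j=10: r + 9k = 1810.667142… → ⌈·⌉ = 1811
j=11: r + 10k = 1993.095714… → ⌈·⌉ = 1994
j=12: r + 11k = 2175.524285… → ⌈·⌉ = 2176
j=13: r + 12k = 2357.952857… → ⌈·⌉ = 2358
j=14: r + 13k = 2540.381428… → ⌈·⌉ = 2541

169, 352, 534, 717, 899, 1081, 1264, 1446, 1629, 1811, 1994, 2176, 2358, 2541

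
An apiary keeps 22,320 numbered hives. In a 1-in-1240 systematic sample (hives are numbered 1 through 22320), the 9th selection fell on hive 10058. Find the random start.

138

k = 1240
r = 10058 − (9−1)×1240 = 10058 − 9920 = 138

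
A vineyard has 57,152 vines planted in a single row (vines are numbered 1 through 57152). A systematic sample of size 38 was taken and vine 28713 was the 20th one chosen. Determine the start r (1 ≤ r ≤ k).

k = 57152/38 = 1504
r = 28713 − (20−1)×1504 = 28713 − 28576 = 137

137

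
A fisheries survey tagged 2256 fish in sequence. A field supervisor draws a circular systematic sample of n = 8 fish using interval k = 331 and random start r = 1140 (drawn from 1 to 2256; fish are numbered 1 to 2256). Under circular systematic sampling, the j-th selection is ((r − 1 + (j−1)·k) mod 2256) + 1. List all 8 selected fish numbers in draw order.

1140, 1471, 1802, 2133, 208, 539, 870, 1201

Selection 1: 1140
Selection 2: 1140 + 331 = 1471
Selection 3: 1471 + 331 = 1802
Selection 4: 1802 + 331 = 2133
Selection 5: 2133 + 331 = 2464 → 2464 − 2256 = 208
Selection 6: 208 + 331 = 539
Selection 7: 539 + 331 = 870
Selection 8: 870 + 331 = 1201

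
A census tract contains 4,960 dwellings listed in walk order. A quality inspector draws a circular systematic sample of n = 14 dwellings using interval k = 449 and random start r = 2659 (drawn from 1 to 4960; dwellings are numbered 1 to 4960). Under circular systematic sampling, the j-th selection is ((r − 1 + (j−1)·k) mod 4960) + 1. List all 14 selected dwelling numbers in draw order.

2659, 3108, 3557, 4006, 4455, 4904, 393, 842, 1291, 1740, 2189, 2638, 3087, 3536

Selection 1: 2659
Selection 2: 2659 + 449 = 3108
Selection 3: 3108 + 449 = 3557
Selection 4: 3557 + 449 = 4006
Selection 5: 4006 + 449 = 4455
Selection 6: 4455 + 449 = 4904
Selection 7: 4904 + 449 = 5353 → 5353 − 4960 = 393
Selection 8: 393 + 449 = 842
Selection 9: 842 + 449 = 1291
Selection 10: 1291 + 449 = 1740
Selection 11: 1740 + 449 = 2189
Selection 12: 2189 + 449 = 2638
Selection 13: 2638 + 449 = 3087
Selection 14: 3087 + 449 = 3536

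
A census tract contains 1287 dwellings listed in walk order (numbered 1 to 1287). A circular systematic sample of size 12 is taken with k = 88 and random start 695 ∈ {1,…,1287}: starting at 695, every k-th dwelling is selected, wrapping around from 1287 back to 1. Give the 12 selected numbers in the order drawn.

695, 783, 871, 959, 1047, 1135, 1223, 24, 112, 200, 288, 376

Selection 1: 695
Selection 2: 695 + 88 = 783
Selection 3: 783 + 88 = 871
Selection 4: 871 + 88 = 959
Selection 5: 959 + 88 = 1047
Selection 6: 1047 + 88 = 1135
Selection 7: 1135 + 88 = 1223
Selection 8: 1223 + 88 = 1311 → 1311 − 1287 = 24
Selection 9: 24 + 88 = 112
Selection 10: 112 + 88 = 200
Selection 11: 200 + 88 = 288
Selection 12: 288 + 88 = 376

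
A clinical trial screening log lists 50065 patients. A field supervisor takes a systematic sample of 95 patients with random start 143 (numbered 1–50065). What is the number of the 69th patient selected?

k = 50065/95 = 527
69th selection = r + (69−1)·k = 143 + 68×527 = 143 + 35836 = 35979

35979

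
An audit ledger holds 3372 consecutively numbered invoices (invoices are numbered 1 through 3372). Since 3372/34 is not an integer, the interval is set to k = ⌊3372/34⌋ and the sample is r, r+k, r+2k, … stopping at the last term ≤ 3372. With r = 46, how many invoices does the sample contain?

k = ⌊3372/34⌋ = 99
Achieved size = ⌊(3372 − 46)/99⌋ + 1 = ⌊3326/99⌋ + 1 = 33 + 1 = 34
(last selection: 46 + 33×99 = 3313 ≤ 3372; next would be 3412 > 3372)

34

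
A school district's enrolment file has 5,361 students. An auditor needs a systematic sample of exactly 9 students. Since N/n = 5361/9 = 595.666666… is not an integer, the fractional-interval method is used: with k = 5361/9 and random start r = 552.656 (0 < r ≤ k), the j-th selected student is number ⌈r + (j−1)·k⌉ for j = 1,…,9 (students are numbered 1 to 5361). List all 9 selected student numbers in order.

j=1: r + 0k = 552.656 → ⌈·⌉ = 553
j=2: r + 1k = 1148.322666… → ⌈·⌉ = 1149
j=3: r + 2k = 1743.989333… → ⌈·⌉ = 1744
j=4: r + 3k = 2339.656 → ⌈·⌉ = 2340
j=5: r + 4k = 2935.322666… → ⌈·⌉ = 2936
j=6: r + 5k = 3530.989333… → ⌈·⌉ = 3531
j=7: r + 6k = 4126.656 → ⌈·⌉ = 4127
j=8: r + 7k = 4722.322666… → ⌈·⌉ = 4723
j=9: r + 8k = 5317.989333… → ⌈·⌉ = 5318

553, 1149, 1744, 2340, 2936, 3531, 4127, 4723, 5318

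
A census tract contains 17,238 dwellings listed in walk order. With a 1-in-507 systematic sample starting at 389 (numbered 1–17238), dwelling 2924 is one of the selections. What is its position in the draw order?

k = 507
position = (2924 − 389)/507 + 1 = 2535/507 + 1 = 5 + 1 = 6

6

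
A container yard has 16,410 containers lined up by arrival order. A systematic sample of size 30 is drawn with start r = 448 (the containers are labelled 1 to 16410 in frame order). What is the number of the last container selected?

16311

k = 16410/30 = 547
30th selection = r + (30−1)·k = 448 + 29×547 = 448 + 15863 = 16311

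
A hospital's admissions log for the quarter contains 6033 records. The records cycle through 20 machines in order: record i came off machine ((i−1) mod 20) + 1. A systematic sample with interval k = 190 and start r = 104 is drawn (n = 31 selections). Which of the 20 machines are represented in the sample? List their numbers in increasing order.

4, 14

Consecutive selections differ by k = 190, so their machine numbers differ by 190 mod 20 = 10.
gcd(190, 20) = 10, so the sample visits 20/10 = 2 distinct residues mod 20.
Start 104 is machine 4; the machines hit are 4, 14.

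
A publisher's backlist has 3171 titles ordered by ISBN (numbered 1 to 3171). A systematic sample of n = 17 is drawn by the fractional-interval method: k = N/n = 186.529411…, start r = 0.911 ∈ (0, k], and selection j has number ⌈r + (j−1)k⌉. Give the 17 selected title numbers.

1, 188, 374, 561, 748, 934, 1121, 1307, 1494, 1680, 1867, 2053, 2240, 2426, 2613, 2799, 2986

j=1: r + 0k = 0.911 → ⌈·⌉ = 1
j=2: r + 1k = 187.440411… → ⌈·⌉ = 188
j=3: r + 2k = 373.969823… → ⌈·⌉ = 374
j=4: r + 3k = 560.499235… → ⌈·⌉ = 561
j=5: r + 4k = 747.028647… → ⌈·⌉ = 748
j=6: r + 5k = 933.558058… → ⌈·⌉ = 934
j=7: r + 6k = 1120.087470… → ⌈·⌉ = 1121
j=8: r + 7k = 1306.616882… → ⌈·⌉ = 1307
j=9: r + 8k = 1493.146294… → ⌈·⌉ = 1494
j=10: r + 9k = 1679.675705… → ⌈·⌉ = 1680
j=11: r + 10k = 1866.205117… → ⌈·⌉ = 1867
j=12: r + 11k = 2052.734529… → ⌈·⌉ = 2053
j=13: r + 12k = 2239.263941… → ⌈·⌉ = 2240
j=14: r + 13k = 2425.793352… → ⌈·⌉ = 2426
j=15: r + 14k = 2612.322764… → ⌈·⌉ = 2613
j=16: r + 15k = 2798.852176… → ⌈·⌉ = 2799
j=17: r + 16k = 2985.381588… → ⌈·⌉ = 2986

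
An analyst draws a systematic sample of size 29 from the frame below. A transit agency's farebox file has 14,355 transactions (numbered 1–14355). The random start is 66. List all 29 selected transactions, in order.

k = N/n = 14355/29 = 495
transaction 1: 66
transaction 2: 66 + 495 = 561
transaction 3: 561 + 495 = 1056
transaction 4: 1056 + 495 = 1551
transaction 5: 1551 + 495 = 2046
transaction 6: 2046 + 495 = 2541
transaction 7: 2541 + 495 = 3036
transaction 8: 3036 + 495 = 3531
transaction 9: 3531 + 495 = 4026
transaction 10: 4026 + 495 = 4521
transaction 11: 4521 + 495 = 5016
transaction 12: 5016 + 495 = 5511
transaction 13: 5511 + 495 = 6006
transaction 14: 6006 + 495 = 6501
transaction 15: 6501 + 495 = 6996
transaction 16: 6996 + 495 = 7491
transaction 17: 7491 + 495 = 7986
transaction 18: 7986 + 495 = 8481
transaction 19: 8481 + 495 = 8976
transaction 20: 8976 + 495 = 9471
transaction 21: 9471 + 495 = 9966
transaction 22: 9966 + 495 = 10461
transaction 23: 10461 + 495 = 10956
transaction 24: 10956 + 495 = 11451
transaction 25: 11451 + 495 = 11946
transaction 26: 11946 + 495 = 12441
transaction 27: 12441 + 495 = 12936
transaction 28: 12936 + 495 = 13431
transaction 29: 13431 + 495 = 13926

66, 561, 1056, 1551, 2046, 2541, 3036, 3531, 4026, 4521, 5016, 5511, 6006, 6501, 6996, 7491, 7986, 8481, 8976, 9471, 9966, 10461, 10956, 11451, 11946, 12441, 12936, 13431, 13926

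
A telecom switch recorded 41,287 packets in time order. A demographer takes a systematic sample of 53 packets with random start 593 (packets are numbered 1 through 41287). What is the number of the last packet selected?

41101

k = 41287/53 = 779
53rd selection = r + (53−1)·k = 593 + 52×779 = 593 + 40508 = 41101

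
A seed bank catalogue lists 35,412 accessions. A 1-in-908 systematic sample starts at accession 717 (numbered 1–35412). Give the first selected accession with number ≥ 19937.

k = 908
Steps past start: ⌈(19937 − 717)/908⌉ = ⌈19220/908⌉ = 22
Selected accession: 717 + 22×908 = 20693

20693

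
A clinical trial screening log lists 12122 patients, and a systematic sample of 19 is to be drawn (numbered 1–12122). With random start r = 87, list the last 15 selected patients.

k = N/n = 12122/19 = 638
5th selection = 87 + 4×638 = 2639
6th: 2639 + 638 = 3277
7th: 3277 + 638 = 3915
8th: 3915 + 638 = 4553
9th: 4553 + 638 = 5191
10th: 5191 + 638 = 5829
11th: 5829 + 638 = 6467
12th: 6467 + 638 = 7105
13th: 7105 + 638 = 7743
14th: 7743 + 638 = 8381
15th: 8381 + 638 = 9019
16th: 9019 + 638 = 9657
17th: 9657 + 638 = 10295
18th: 10295 + 638 = 10933
19th: 10933 + 638 = 11571

2639, 3277, 3915, 4553, 5191, 5829, 6467, 7105, 7743, 8381, 9019, 9657, 10295, 10933, 11571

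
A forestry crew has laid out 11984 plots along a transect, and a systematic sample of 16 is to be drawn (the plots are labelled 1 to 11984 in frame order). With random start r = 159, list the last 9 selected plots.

k = N/n = 11984/16 = 749
8th selection = 159 + 7×749 = 5402
9th: 5402 + 749 = 6151
10th: 6151 + 749 = 6900
11th: 6900 + 749 = 7649
12th: 7649 + 749 = 8398
13th: 8398 + 749 = 9147
14th: 9147 + 749 = 9896
15th: 9896 + 749 = 10645
16th: 10645 + 749 = 11394

5402, 6151, 6900, 7649, 8398, 9147, 9896, 10645, 11394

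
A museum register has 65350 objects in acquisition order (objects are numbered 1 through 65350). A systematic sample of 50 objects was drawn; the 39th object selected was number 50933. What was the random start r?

k = 65350/50 = 1307
r = 50933 − (39−1)×1307 = 50933 − 49666 = 1267

1267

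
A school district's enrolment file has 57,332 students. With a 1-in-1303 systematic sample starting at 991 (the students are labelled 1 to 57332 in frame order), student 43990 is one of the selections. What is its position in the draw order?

k = 1303
position = (43990 − 991)/1303 + 1 = 42999/1303 + 1 = 33 + 1 = 34

34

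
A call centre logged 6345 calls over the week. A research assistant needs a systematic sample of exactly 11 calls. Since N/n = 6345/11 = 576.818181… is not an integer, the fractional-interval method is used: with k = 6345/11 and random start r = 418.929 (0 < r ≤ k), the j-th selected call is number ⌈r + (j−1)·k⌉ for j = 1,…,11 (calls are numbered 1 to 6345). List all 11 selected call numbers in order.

419, 996, 1573, 2150, 2727, 3304, 3880, 4457, 5034, 5611, 6188

j=1: r + 0k = 418.929 → ⌈·⌉ = 419
j=2: r + 1k = 995.747181… → ⌈·⌉ = 996
j=3: r + 2k = 1572.565363… → ⌈·⌉ = 1573
j=4: r + 3k = 2149.383545… → ⌈·⌉ = 2150
j=5: r + 4k = 2726.201727… → ⌈·⌉ = 2727
j=6: r + 5k = 3303.019909… → ⌈·⌉ = 3304
j=7: r + 6k = 3879.838090… → ⌈·⌉ = 3880
j=8: r + 7k = 4456.656272… → ⌈·⌉ = 4457
j=9: r + 8k = 5033.474454… → ⌈·⌉ = 5034
j=10: r + 9k = 5610.292636… → ⌈·⌉ = 5611
j=11: r + 10k = 6187.110818… → ⌈·⌉ = 6188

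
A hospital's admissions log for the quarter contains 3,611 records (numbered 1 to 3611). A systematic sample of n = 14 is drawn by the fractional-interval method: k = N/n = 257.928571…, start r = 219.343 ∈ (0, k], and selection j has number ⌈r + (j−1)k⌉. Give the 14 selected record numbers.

220, 478, 736, 994, 1252, 1509, 1767, 2025, 2283, 2541, 2799, 3057, 3315, 3573

j=1: r + 0k = 219.343 → ⌈·⌉ = 220
j=2: r + 1k = 477.271571… → ⌈·⌉ = 478
j=3: r + 2k = 735.200142… → ⌈·⌉ = 736
j=4: r + 3k = 993.128714… → ⌈·⌉ = 994
j=5: r + 4k = 1251.057285… → ⌈·⌉ = 1252
j=6: r + 5k = 1508.985857… → ⌈·⌉ = 1509
j=7: r + 6k = 1766.914428… → ⌈·⌉ = 1767
j=8: r + 7k = 2024.843 → ⌈·⌉ = 2025
j=9: r + 8k = 2282.771571… → ⌈·⌉ = 2283
j=10: r + 9k = 2540.700142… → ⌈·⌉ = 2541
j=11: r + 10k = 2798.628714… → ⌈·⌉ = 2799
j=12: r + 11k = 3056.557285… → ⌈·⌉ = 3057
j=13: r + 12k = 3314.485857… → ⌈·⌉ = 3315
j=14: r + 13k = 3572.414428… → ⌈·⌉ = 3573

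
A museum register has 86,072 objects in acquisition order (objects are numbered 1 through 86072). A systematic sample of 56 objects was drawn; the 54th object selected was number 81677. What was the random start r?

k = 86072/56 = 1537
r = 81677 − (54−1)×1537 = 81677 − 81461 = 216

216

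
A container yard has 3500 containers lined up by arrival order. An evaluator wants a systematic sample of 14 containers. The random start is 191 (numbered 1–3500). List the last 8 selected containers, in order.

k = N/n = 3500/14 = 250
7th selection = 191 + 6×250 = 1691
8th: 1691 + 250 = 1941
9th: 1941 + 250 = 2191
10th: 2191 + 250 = 2441
11th: 2441 + 250 = 2691
12th: 2691 + 250 = 2941
13th: 2941 + 250 = 3191
14th: 3191 + 250 = 3441

1691, 1941, 2191, 2441, 2691, 2941, 3191, 3441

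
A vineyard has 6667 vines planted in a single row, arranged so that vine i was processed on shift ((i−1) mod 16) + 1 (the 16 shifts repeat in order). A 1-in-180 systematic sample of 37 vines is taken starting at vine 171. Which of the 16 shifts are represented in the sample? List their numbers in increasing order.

3, 7, 11, 15

Consecutive selections differ by k = 180, so their shift numbers differ by 180 mod 16 = 4.
gcd(180, 16) = 4, so the sample visits 16/4 = 4 distinct residues mod 16.
Start 171 is shift 11; the shifts hit are 3, 7, 11, 15.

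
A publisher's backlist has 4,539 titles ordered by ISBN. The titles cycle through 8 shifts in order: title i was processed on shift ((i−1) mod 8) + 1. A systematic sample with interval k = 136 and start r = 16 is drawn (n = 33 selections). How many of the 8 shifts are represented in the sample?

Consecutive selections differ by k = 136, so their shift numbers differ by 136 mod 8 = 0.
gcd(136, 8) = 8, so the sample visits 8/8 = 1 distinct residues mod 8.
Start 16 is shift 8; the shifts hit are 8.

1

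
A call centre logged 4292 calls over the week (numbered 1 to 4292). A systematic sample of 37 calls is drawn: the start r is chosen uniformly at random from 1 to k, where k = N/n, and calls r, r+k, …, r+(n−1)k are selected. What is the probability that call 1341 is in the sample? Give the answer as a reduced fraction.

k = 4292/37 = 116.
Call 1341 is selected iff r ≡ 1341 (mod 116); exactly one such r in {1,…,116}.
Inclusion probability = 1/116.

1/116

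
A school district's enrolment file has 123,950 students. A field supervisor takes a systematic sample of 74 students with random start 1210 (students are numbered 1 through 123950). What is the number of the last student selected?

k = 123950/74 = 1675
74th selection = r + (74−1)·k = 1210 + 73×1675 = 1210 + 122275 = 123485

123485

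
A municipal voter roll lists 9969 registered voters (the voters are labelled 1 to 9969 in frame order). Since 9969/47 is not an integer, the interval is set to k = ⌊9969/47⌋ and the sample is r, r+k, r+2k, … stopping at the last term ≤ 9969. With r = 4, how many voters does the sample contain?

k = ⌊9969/47⌋ = 212
Achieved size = ⌊(9969 − 4)/212⌋ + 1 = ⌊9965/212⌋ + 1 = 47 + 1 = 48
(last selection: 4 + 47×212 = 9968 ≤ 9969; next would be 10180 > 9969)

48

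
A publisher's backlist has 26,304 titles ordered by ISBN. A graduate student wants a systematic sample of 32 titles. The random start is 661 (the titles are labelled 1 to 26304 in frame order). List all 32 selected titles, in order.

661, 1483, 2305, 3127, 3949, 4771, 5593, 6415, 7237, 8059, 8881, 9703, 10525, 11347, 12169, 12991, 13813, 14635, 15457, 16279, 17101, 17923, 18745, 19567, 20389, 21211, 22033, 22855, 23677, 24499, 25321, 26143

k = N/n = 26304/32 = 822
title 1: 661
title 2: 661 + 822 = 1483
title 3: 1483 + 822 = 2305
title 4: 2305 + 822 = 3127
title 5: 3127 + 822 = 3949
title 6: 3949 + 822 = 4771
title 7: 4771 + 822 = 5593
title 8: 5593 + 822 = 6415
title 9: 6415 + 822 = 7237
title 10: 7237 + 822 = 8059
title 11: 8059 + 822 = 8881
title 12: 8881 + 822 = 9703
title 13: 9703 + 822 = 10525
title 14: 10525 + 822 = 11347
title 15: 11347 + 822 = 12169
title 16: 12169 + 822 = 12991
title 17: 12991 + 822 = 13813
title 18: 13813 + 822 = 14635
title 19: 14635 + 822 = 15457
title 20: 15457 + 822 = 16279
title 21: 16279 + 822 = 17101
title 22: 17101 + 822 = 17923
title 23: 17923 + 822 = 18745
title 24: 18745 + 822 = 19567
title 25: 19567 + 822 = 20389
title 26: 20389 + 822 = 21211
title 27: 21211 + 822 = 22033
title 28: 22033 + 822 = 22855
title 29: 22855 + 822 = 23677
title 30: 23677 + 822 = 24499
title 31: 24499 + 822 = 25321
title 32: 25321 + 822 = 26143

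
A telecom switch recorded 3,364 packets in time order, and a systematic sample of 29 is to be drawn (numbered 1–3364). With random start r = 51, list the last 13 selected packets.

k = N/n = 3364/29 = 116
17th selection = 51 + 16×116 = 1907
18th: 1907 + 116 = 2023
19th: 2023 + 116 = 2139
20th: 2139 + 116 = 2255
21st: 2255 + 116 = 2371
22nd: 2371 + 116 = 2487
23rd: 2487 + 116 = 2603
24th: 2603 + 116 = 2719
25th: 2719 + 116 = 2835
26th: 2835 + 116 = 2951
27th: 2951 + 116 = 3067
28th: 3067 + 116 = 3183
29th: 3183 + 116 = 3299

1907, 2023, 2139, 2255, 2371, 2487, 2603, 2719, 2835, 2951, 3067, 3183, 3299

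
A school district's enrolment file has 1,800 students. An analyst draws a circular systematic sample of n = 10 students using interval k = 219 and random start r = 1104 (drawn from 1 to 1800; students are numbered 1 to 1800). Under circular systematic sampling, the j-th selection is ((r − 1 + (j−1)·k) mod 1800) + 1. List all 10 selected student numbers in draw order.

Selection 1: 1104
Selection 2: 1104 + 219 = 1323
Selection 3: 1323 + 219 = 1542
Selection 4: 1542 + 219 = 1761
Selection 5: 1761 + 219 = 1980 → 1980 − 1800 = 180
Selection 6: 180 + 219 = 399
Selection 7: 399 + 219 = 618
Selection 8: 618 + 219 = 837
Selection 9: 837 + 219 = 1056
Selection 10: 1056 + 219 = 1275

1104, 1323, 1542, 1761, 180, 399, 618, 837, 1056, 1275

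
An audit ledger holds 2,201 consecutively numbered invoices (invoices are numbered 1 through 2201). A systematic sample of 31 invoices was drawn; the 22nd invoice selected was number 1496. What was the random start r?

5

k = 2201/31 = 71
r = 1496 − (22−1)×71 = 1496 − 1491 = 5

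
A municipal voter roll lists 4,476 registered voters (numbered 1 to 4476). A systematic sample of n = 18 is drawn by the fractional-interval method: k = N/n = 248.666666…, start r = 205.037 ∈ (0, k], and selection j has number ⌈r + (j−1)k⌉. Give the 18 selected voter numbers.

j=1: r + 0k = 205.037 → ⌈·⌉ = 206
j=2: r + 1k = 453.703666… → ⌈·⌉ = 454
j=3: r + 2k = 702.370333… → ⌈·⌉ = 703
j=4: r + 3k = 951.037 → ⌈·⌉ = 952
j=5: r + 4k = 1199.703666… → ⌈·⌉ = 1200
j=6: r + 5k = 1448.370333… → ⌈·⌉ = 1449
j=7: r + 6k = 1697.037 → ⌈·⌉ = 1698
j=8: r + 7k = 1945.703666… → ⌈·⌉ = 1946
j=9: r + 8k = 2194.370333… → ⌈·⌉ = 2195
j=10: r + 9k = 2443.037 → ⌈·⌉ = 2444
j=11: r + 10k = 2691.703666… → ⌈·⌉ = 2692
j=12: r + 11k = 2940.370333… → ⌈·⌉ = 2941
j=13: r + 12k = 3189.037 → ⌈·⌉ = 3190
j=14: r + 13k = 3437.703666… → ⌈·⌉ = 3438
j=15: r + 14k = 3686.370333… → ⌈·⌉ = 3687
j=16: r + 15k = 3935.037 → ⌈·⌉ = 3936
j=17: r + 16k = 4183.703666… → ⌈·⌉ = 4184
j=18: r + 17k = 4432.370333… → ⌈·⌉ = 4433

206, 454, 703, 952, 1200, 1449, 1698, 1946, 2195, 2444, 2692, 2941, 3190, 3438, 3687, 3936, 4184, 4433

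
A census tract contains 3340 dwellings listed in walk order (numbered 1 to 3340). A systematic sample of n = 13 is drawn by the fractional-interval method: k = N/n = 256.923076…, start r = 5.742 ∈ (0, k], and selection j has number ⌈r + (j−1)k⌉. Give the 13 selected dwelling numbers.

j=1: r + 0k = 5.742 → ⌈·⌉ = 6
j=2: r + 1k = 262.665076… → ⌈·⌉ = 263
j=3: r + 2k = 519.588153… → ⌈·⌉ = 520
j=4: r + 3k = 776.511230… → ⌈·⌉ = 777
j=5: r + 4k = 1033.434307… → ⌈·⌉ = 1034
j=6: r + 5k = 1290.357384… → ⌈·⌉ = 1291
j=7: r + 6k = 1547.280461… → ⌈·⌉ = 1548
j=8: r + 7k = 1804.203538… → ⌈·⌉ = 1805
j=9: r + 8k = 2061.126615… → ⌈·⌉ = 2062
j=10: r + 9k = 2318.049692… → ⌈·⌉ = 2319
j=11: r + 10k = 2574.972769… → ⌈·⌉ = 2575
j=12: r + 11k = 2831.895846… → ⌈·⌉ = 2832
j=13: r + 12k = 3088.818923… → ⌈·⌉ = 3089

6, 263, 520, 777, 1034, 1291, 1548, 1805, 2062, 2319, 2575, 2832, 3089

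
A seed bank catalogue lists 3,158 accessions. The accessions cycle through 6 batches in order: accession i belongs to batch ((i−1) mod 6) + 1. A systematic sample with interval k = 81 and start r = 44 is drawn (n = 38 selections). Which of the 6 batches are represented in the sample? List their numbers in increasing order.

2, 5

Consecutive selections differ by k = 81, so their batch numbers differ by 81 mod 6 = 3.
gcd(81, 6) = 3, so the sample visits 6/3 = 2 distinct residues mod 6.
Start 44 is batch 2; the batches hit are 2, 5.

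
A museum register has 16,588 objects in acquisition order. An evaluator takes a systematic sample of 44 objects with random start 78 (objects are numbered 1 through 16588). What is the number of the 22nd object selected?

7995

k = 16588/44 = 377
22nd selection = r + (22−1)·k = 78 + 21×377 = 78 + 7917 = 7995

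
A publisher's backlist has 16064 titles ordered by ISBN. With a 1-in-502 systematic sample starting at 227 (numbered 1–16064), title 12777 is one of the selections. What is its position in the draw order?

k = 502
position = (12777 − 227)/502 + 1 = 12550/502 + 1 = 25 + 1 = 26

26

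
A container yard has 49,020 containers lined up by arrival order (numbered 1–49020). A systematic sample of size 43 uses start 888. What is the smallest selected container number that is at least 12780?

13428

k = 49020/43 = 1140
Steps past start: ⌈(12780 − 888)/1140⌉ = ⌈11892/1140⌉ = 11
Selected container: 888 + 11×1140 = 13428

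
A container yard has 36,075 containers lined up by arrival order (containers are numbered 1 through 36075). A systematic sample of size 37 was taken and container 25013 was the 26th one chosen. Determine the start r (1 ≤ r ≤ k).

638

k = 36075/37 = 975
r = 25013 − (26−1)×975 = 25013 − 24375 = 638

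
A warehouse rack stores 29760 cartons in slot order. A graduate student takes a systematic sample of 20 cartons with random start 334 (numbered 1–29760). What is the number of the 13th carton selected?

18190

k = 29760/20 = 1488
13th selection = r + (13−1)·k = 334 + 12×1488 = 334 + 17856 = 18190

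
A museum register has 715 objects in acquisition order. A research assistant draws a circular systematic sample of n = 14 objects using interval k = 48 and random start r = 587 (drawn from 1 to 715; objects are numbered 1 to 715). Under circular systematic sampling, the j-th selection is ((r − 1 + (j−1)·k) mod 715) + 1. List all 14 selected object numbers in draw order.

587, 635, 683, 16, 64, 112, 160, 208, 256, 304, 352, 400, 448, 496

Selection 1: 587
Selection 2: 587 + 48 = 635
Selection 3: 635 + 48 = 683
Selection 4: 683 + 48 = 731 → 731 − 715 = 16
Selection 5: 16 + 48 = 64
Selection 6: 64 + 48 = 112
Selection 7: 112 + 48 = 160
Selection 8: 160 + 48 = 208
Selection 9: 208 + 48 = 256
Selection 10: 256 + 48 = 304
Selection 11: 304 + 48 = 352
Selection 12: 352 + 48 = 400
Selection 13: 400 + 48 = 448
Selection 14: 448 + 48 = 496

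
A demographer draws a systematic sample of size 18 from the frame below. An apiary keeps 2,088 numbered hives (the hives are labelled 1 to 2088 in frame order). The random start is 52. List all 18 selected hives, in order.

k = N/n = 2088/18 = 116
hive 1: 52
hive 2: 52 + 116 = 168
hive 3: 168 + 116 = 284
hive 4: 284 + 116 = 400
hive 5: 400 + 116 = 516
hive 6: 516 + 116 = 632
hive 7: 632 + 116 = 748
hive 8: 748 + 116 = 864
hive 9: 864 + 116 = 980
hive 10: 980 + 116 = 1096
hive 11: 1096 + 116 = 1212
hive 12: 1212 + 116 = 1328
hive 13: 1328 + 116 = 1444
hive 14: 1444 + 116 = 1560
hive 15: 1560 + 116 = 1676
hive 16: 1676 + 116 = 1792
hive 17: 1792 + 116 = 1908
hive 18: 1908 + 116 = 2024

52, 168, 284, 400, 516, 632, 748, 864, 980, 1096, 1212, 1328, 1444, 1560, 1676, 1792, 1908, 2024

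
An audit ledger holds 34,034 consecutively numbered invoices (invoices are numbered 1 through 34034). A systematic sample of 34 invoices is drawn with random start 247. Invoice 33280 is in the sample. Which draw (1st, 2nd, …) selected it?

k = 34034/34 = 1001
position = (33280 − 247)/1001 + 1 = 33033/1001 + 1 = 33 + 1 = 34

34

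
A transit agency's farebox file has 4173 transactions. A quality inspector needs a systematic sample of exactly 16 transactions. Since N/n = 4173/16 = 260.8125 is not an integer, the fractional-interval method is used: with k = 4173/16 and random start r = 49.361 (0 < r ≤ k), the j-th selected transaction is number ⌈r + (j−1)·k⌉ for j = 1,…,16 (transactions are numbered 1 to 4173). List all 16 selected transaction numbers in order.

50, 311, 571, 832, 1093, 1354, 1615, 1876, 2136, 2397, 2658, 2919, 3180, 3440, 3701, 3962

j=1: r + 0k = 49.361 → ⌈·⌉ = 50
j=2: r + 1k = 310.1735 → ⌈·⌉ = 311
j=3: r + 2k = 570.986 → ⌈·⌉ = 571
j=4: r + 3k = 831.7985 → ⌈·⌉ = 832
j=5: r + 4k = 1092.611 → ⌈·⌉ = 1093
j=6: r + 5k = 1353.4235 → ⌈·⌉ = 1354
j=7: r + 6k = 1614.236 → ⌈·⌉ = 1615
j=8: r + 7k = 1875.0485 → ⌈·⌉ = 1876
j=9: r + 8k = 2135.861 → ⌈·⌉ = 2136
j=10: r + 9k = 2396.6735 → ⌈·⌉ = 2397
j=11: r + 10k = 2657.486 → ⌈·⌉ = 2658
j=12: r + 11k = 2918.2985 → ⌈·⌉ = 2919
j=13: r + 12k = 3179.111 → ⌈·⌉ = 3180
j=14: r + 13k = 3439.9235 → ⌈·⌉ = 3440
j=15: r + 14k = 3700.736 → ⌈·⌉ = 3701
j=16: r + 15k = 3961.5485 → ⌈·⌉ = 3962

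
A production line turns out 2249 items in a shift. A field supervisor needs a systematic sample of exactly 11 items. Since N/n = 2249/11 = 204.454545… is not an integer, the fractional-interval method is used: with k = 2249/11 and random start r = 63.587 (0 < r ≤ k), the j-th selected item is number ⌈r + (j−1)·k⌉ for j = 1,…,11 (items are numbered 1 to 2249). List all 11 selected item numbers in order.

j=1: r + 0k = 63.587 → ⌈·⌉ = 64
j=2: r + 1k = 268.041545… → ⌈·⌉ = 269
j=3: r + 2k = 472.496090… → ⌈·⌉ = 473
j=4: r + 3k = 676.950636… → ⌈·⌉ = 677
j=5: r + 4k = 881.405181… → ⌈·⌉ = 882
j=6: r + 5k = 1085.859727… → ⌈·⌉ = 1086
j=7: r + 6k = 1290.314272… → ⌈·⌉ = 1291
j=8: r + 7k = 1494.768818… → ⌈·⌉ = 1495
j=9: r + 8k = 1699.223363… → ⌈·⌉ = 1700
j=10: r + 9k = 1903.677909… → ⌈·⌉ = 1904
j=11: r + 10k = 2108.132454… → ⌈·⌉ = 2109

64, 269, 473, 677, 882, 1086, 1291, 1495, 1700, 1904, 2109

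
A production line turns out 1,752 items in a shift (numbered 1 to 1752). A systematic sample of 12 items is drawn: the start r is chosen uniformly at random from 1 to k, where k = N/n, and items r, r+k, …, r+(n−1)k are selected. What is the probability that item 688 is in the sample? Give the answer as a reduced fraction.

k = 1752/12 = 146.
Item 688 is selected iff r ≡ 688 (mod 146); exactly one such r in {1,…,146}.
Inclusion probability = 1/146.

1/146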